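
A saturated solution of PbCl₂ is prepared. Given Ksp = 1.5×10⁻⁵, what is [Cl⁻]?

3.1×10⁻² M

PbCl₂(s) ⇌ Pb²⁺(aq) + 2 Cl⁻(aq)
Let s be the molar solubility. Then [Pb²⁺] = s and [Cl⁻] = 2s.
Ksp = [Pb²⁺][Cl⁻]^2 = s · (2s)^2 = 4s^3 = 1.5×10⁻⁵
s = 1.6×10⁻² M
[Cl⁻] = 2s = 3.1×10⁻² M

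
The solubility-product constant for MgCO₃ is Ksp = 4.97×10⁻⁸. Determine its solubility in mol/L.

2.23×10⁻⁴ M

MgCO₃(s) ⇌ Mg²⁺(aq) + CO₃²⁻(aq)
If s mol/L of MgCO₃ dissolves, [Mg²⁺] = s and [CO₃²⁻] = s.
Ksp = [Mg²⁺][CO₃²⁻] = s · s = s^2
s^2 = 4.97×10⁻⁸
s = 2.23×10⁻⁴ M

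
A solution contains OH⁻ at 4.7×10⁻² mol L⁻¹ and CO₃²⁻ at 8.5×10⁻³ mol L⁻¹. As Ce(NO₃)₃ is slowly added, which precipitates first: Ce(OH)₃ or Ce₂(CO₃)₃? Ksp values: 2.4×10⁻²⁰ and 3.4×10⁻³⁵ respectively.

Ce(OH)₃

The threshold for precipitation is Q = Ksp.
For Ce(OH)₃: [Ce³⁺] = (Ksp/[OH⁻]^3) = 2.3×10⁻¹⁶ mol L⁻¹
For Ce₂(CO₃)₃: [Ce³⁺] = (Ksp/[CO₃²⁻]^3)^(1/2) = 7.4×10⁻¹⁵ mol L⁻¹
Ce(OH)₃ requires the lower [Ce³⁺], so it precipitates first.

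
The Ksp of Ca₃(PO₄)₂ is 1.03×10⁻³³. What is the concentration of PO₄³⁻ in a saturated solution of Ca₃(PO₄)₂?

1.98×10⁻⁷ M

Ca₃(PO₄)₂(s) ⇌ 3 Ca²⁺(aq) + 2 PO₄³⁻(aq)
With molar solubility s: [Ca²⁺] = 3s, [PO₄³⁻] = 2s.
Ksp = [Ca²⁺]^3[PO₄³⁻]^2 = (3s)^3 · (2s)^2 = 108s^5 = 1.03×10⁻³³
s = 9.91×10⁻⁸ mol/L
[PO₄³⁻] = 2s = 1.98×10⁻⁷ mol/L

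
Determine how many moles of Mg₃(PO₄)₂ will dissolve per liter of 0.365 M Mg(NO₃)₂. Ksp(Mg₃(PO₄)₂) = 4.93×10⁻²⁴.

Mg₃(PO₄)₂(s) ⇌ 3 Mg²⁺(aq) + 2 PO₄³⁻(aq)
Let s be the solubility of Mg₃(PO₄)₂ here. The common ion gives [Mg²⁺] ≈ 0.365 M, and [PO₄³⁻] = 2s.
Ksp = [Mg²⁺]^3[PO₄³⁻]^2 = (0.365)^3(2s)^2
(2s)^2 = 4.93×10⁻²⁴ / (0.365)^3 = 1.01×10⁻²²
s = 5.03×10⁻¹² M

5.03×10⁻¹² M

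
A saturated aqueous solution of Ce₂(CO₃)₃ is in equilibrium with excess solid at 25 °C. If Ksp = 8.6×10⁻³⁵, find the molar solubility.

6.0×10⁻⁸ M

Ce₂(CO₃)₃(s) ⇌ 2 Ce³⁺(aq) + 3 CO₃²⁻(aq)
For each mole of Ce₂(CO₃)₃ that dissolves per liter, [Ce³⁺] = 2s and [CO₃²⁻] = 3s; let s denote this solubility.
Ksp = [Ce³⁺]^2[CO₃²⁻]^3 = (2s)^2 · (3s)^3 = 108s^5
108s^5 = 8.6×10⁻³⁵  ⇒  s^5 = 8.0×10⁻³⁷
Taking the 5th root, s = 6.0×10⁻⁸ mol L⁻¹.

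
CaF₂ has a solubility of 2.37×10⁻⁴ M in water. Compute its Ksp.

CaF₂(s) ⇌ Ca²⁺(aq) + 2 F⁻(aq)
Call the molar solubility s, so that [Ca²⁺] = s and [F⁻] = 2s.
Ksp = [Ca²⁺][F⁻]^2 = s · (2s)^2 = 4s^3
Ksp = 4 × (2.37×10⁻⁴)^3 = 5.32×10⁻¹¹

Ksp = 5.32×10⁻¹¹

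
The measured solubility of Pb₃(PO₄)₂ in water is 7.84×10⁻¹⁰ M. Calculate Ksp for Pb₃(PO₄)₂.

Pb₃(PO₄)₂(s) ⇌ 3 Pb²⁺(aq) + 2 PO₄³⁻(aq)
For each mole of Pb₃(PO₄)₂ that dissolves per liter, [Pb²⁺] = 3s and [PO₄³⁻] = 2s; let s denote this solubility.
Ksp = [Pb²⁺]^3[PO₄³⁻]^2 = (3s)^3 · (2s)^2 = 108s^5
Ksp = 108 × (7.84×10⁻¹⁰)^5 = 3.20×10⁻⁴⁴

Ksp = 3.20×10⁻⁴⁴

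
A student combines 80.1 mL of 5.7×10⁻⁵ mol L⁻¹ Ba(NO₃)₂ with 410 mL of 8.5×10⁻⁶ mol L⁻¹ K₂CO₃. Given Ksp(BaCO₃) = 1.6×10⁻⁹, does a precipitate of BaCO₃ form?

No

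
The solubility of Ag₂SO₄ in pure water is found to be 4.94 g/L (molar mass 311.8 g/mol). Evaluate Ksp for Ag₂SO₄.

Ksp = 1.59×10⁻⁵

Convert to molarity: s = 4.94 / 311.8 = 1.5843×10⁻² mol/L
Ag₂SO₄(s) ⇌ 2 Ag⁺(aq) + SO₄²⁻(aq)
Let s be the molar solubility. Then [Ag⁺] = 2s and [SO₄²⁻] = s.
Ksp = [Ag⁺]^2[SO₄²⁻] = (2s)^2 · s = 4s^3
Ksp = 4 × (1.5843×10⁻²)^3 = 1.59×10⁻⁵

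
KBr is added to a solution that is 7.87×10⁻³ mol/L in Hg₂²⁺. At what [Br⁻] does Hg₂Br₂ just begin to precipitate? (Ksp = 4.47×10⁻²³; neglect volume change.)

7.54×10⁻¹¹ M

Each salt precipitates once Q = Ksp for that salt.
Hg₂Br₂(s) ⇌ Hg₂²⁺(aq) + 2 Br⁻(aq)
Ksp = [Hg₂²⁺][Br⁻]^2 = [Br⁻]^2(7.87×10⁻³)
[Br⁻]^2 = 4.47×10⁻²³ / (7.87×10⁻³) = 5.68×10⁻²¹
[Br⁻] = 7.54×10⁻¹¹ mol/L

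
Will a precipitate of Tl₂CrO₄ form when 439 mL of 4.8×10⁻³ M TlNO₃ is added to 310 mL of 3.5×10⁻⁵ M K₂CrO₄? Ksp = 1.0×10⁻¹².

Yes

The combined volume is 749 mL.
[Tl⁺] = (4.8×10⁻³)(439)/749 = 2.8×10⁻³ M
[CrO₄²⁻] = (3.5×10⁻⁵)(310)/749 = 1.4×10⁻⁵ M
Q = [Tl⁺]^2[CrO₄²⁻] = 1.1×10⁻¹⁰
Because Q > Ksp (1.1×10⁻¹⁰ vs 1.0×10⁻¹²), a precipitate of Tl₂CrO₄ forms.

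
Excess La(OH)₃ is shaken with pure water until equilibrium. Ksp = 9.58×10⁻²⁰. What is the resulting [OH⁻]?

2.32×10⁻⁵ M

La(OH)₃(s) ⇌ La³⁺(aq) + 3 OH⁻(aq)
Call the molar solubility s, so that [La³⁺] = s and [OH⁻] = 3s.
Ksp = [La³⁺][OH⁻]^3 = s · (3s)^3 = 27s^4 = 9.58×10⁻²⁰
s = 7.72×10⁻⁶ M
[OH⁻] = 3s = 2.32×10⁻⁵ M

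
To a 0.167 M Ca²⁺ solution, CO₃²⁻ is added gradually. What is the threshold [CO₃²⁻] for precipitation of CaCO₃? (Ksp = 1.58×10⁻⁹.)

The threshold for precipitation is Q = Ksp.
CaCO₃(s) ⇌ Ca²⁺(aq) + CO₃²⁻(aq)
Ksp = [Ca²⁺][CO₃²⁻] = [CO₃²⁻](0.167)
[CO₃²⁻] = 1.58×10⁻⁹ / (0.167) = 9.46×10⁻⁹
[CO₃²⁻] = 9.46×10⁻⁹ M

9.46×10⁻⁹ M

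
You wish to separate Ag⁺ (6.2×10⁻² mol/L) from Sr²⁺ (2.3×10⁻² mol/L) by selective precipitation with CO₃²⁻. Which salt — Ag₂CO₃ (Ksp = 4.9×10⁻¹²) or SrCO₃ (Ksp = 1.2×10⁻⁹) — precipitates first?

Ag₂CO₃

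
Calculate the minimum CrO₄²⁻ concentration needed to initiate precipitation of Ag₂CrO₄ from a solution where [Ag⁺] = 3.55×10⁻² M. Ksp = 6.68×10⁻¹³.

Precipitation of each salt begins when its ion product equals Ksp.
Ag₂CrO₄(s) ⇌ 2 Ag⁺(aq) + CrO₄²⁻(aq)
Ksp = [Ag⁺]^2[CrO₄²⁻] = [CrO₄²⁻](3.55×10⁻²)^2
[CrO₄²⁻] = 6.68×10⁻¹³ / (3.55×10⁻²)^2 = 5.30×10⁻¹⁰
[CrO₄²⁻] = 5.30×10⁻¹⁰ M

5.30×10⁻¹⁰ M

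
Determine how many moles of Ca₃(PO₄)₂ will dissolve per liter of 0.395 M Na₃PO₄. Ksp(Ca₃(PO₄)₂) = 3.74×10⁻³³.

9.61×10⁻¹² M

Ca₃(PO₄)₂(s) ⇌ 3 Ca²⁺(aq) + 2 PO₄³⁻(aq)
PO₄³⁻ is already present at 0.395 M. If s mol/L of Ca₃(PO₄)₂ dissolves, [Ca²⁺] = 3s while [PO₄³⁻] ≈ 0.395 M.
Ksp = [Ca²⁺]^3[PO₄³⁻]^2 = (3s)^3(0.395)^2
(3s)^3 = 3.74×10⁻³³ / (0.395)^2 = 2.40×10⁻³²
s = 9.61×10⁻¹² M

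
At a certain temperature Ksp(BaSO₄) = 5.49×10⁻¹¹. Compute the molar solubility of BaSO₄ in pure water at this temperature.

7.41×10⁻⁶ M

BaSO₄(s) ⇌ Ba²⁺(aq) + SO₄²⁻(aq)
With molar solubility s: [Ba²⁺] = s, [SO₄²⁻] = s.
Ksp = [Ba²⁺][SO₄²⁻] = s · s = s^2
s^2 = 5.49×10⁻¹¹
s = 7.41×10⁻⁶ mol L⁻¹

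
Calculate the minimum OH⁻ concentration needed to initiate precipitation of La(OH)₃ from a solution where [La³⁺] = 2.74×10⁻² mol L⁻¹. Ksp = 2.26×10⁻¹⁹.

The threshold for precipitation is Q = Ksp.
La(OH)₃(s) ⇌ La³⁺(aq) + 3 OH⁻(aq)
Ksp = [La³⁺][OH⁻]^3 = [OH⁻]^3(2.74×10⁻²)
[OH⁻]^3 = 2.26×10⁻¹⁹ / (2.74×10⁻²) = 8.25×10⁻¹⁸
[OH⁻] = 2.02×10⁻⁶ mol L⁻¹

2.02×10⁻⁶ M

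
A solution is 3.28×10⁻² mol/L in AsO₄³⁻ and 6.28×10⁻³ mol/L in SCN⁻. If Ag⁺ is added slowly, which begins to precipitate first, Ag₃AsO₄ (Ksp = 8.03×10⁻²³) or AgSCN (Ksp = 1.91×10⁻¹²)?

AgSCN

Each salt precipitates once Q = Ksp for that salt.
For Ag₃AsO₄: [Ag⁺] = (Ksp/[AsO₄³⁻])^(1/3) = 1.35×10⁻⁷ mol/L
For AgSCN: [Ag⁺] = (Ksp/[SCN⁻]) = 3.04×10⁻¹⁰ mol/L
Since AgSCN needs less Ag⁺ to reach saturation, it precipitates first.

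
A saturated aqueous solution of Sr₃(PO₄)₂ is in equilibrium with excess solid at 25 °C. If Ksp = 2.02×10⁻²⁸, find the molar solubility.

1.13×10⁻⁶ M

Sr₃(PO₄)₂(s) ⇌ 3 Sr²⁺(aq) + 2 PO₄³⁻(aq)
With molar solubility s: [Sr²⁺] = 3s, [PO₄³⁻] = 2s.
Ksp = [Sr²⁺]^3[PO₄³⁻]^2 = (3s)^3 · (2s)^2 = 108s^5
108s^5 = 2.02×10⁻²⁸  ⇒  s^5 = 1.87×10⁻³⁰
Taking the 5th root, s = 1.13×10⁻⁶ mol L⁻¹.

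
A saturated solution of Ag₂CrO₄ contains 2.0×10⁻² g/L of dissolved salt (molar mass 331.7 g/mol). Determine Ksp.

Ksp = 8.8×10⁻¹³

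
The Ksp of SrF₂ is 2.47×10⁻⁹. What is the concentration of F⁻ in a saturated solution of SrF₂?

SrF₂(s) ⇌ Sr²⁺(aq) + 2 F⁻(aq)
If s mol/L of SrF₂ dissolves, [Sr²⁺] = s and [F⁻] = 2s.
Ksp = [Sr²⁺][F⁻]^2 = s · (2s)^2 = 4s^3 = 2.47×10⁻⁹
s = 8.52×10⁻⁴ mol/L
[F⁻] = 2s = 1.70×10⁻³ mol/L

1.70×10⁻³ M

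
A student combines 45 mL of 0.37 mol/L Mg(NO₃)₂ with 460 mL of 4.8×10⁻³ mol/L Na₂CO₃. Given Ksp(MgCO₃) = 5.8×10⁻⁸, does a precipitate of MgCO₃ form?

After mixing, V = 45 mL + 460 mL = 505 mL.
[Mg²⁺] = (0.37)(45)/505 = 3.3×10⁻² mol/L
[CO₃²⁻] = (4.8×10⁻³)(460)/505 = 4.4×10⁻³ mol/L
Q = [Mg²⁺][CO₃²⁻] = 1.4×10⁻⁴
Because Q > Ksp (1.4×10⁻⁴ vs 5.8×10⁻⁸), a precipitate of MgCO₃ forms.

Yes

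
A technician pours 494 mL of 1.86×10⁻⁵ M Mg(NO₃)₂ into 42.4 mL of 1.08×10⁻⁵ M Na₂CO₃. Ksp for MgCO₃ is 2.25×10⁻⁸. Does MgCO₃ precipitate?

After mixing, V = 494 mL + 42.4 mL = 536.4 mL.
[Mg²⁺] = (1.86×10⁻⁵)(494)/536.4 = 1.71×10⁻⁵ M
[CO₃²⁻] = (1.08×10⁻⁵)(42.4)/536.4 = 8.54×10⁻⁷ M
Q = [Mg²⁺][CO₃²⁻] = 1.46×10⁻¹¹
Since Q (1.46×10⁻¹¹) is less than Ksp (2.25×10⁻⁸), no MgCO₃ precipitates.

No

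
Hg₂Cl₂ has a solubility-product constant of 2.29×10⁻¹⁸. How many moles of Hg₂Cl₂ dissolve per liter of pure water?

Hg₂Cl₂(s) ⇌ Hg₂²⁺(aq) + 2 Cl⁻(aq)
If s mol/L of Hg₂Cl₂ dissolves, [Hg₂²⁺] = s and [Cl⁻] = 2s.
Ksp = [Hg₂²⁺][Cl⁻]^2 = s · (2s)^2 = 4s^3
4s^3 = 2.29×10⁻¹⁸  ⇒  s^3 = 5.73×10⁻¹⁹
s = (5.73×10⁻¹⁹)^(1/3) = 8.30×10⁻⁷ M

8.30×10⁻⁷ M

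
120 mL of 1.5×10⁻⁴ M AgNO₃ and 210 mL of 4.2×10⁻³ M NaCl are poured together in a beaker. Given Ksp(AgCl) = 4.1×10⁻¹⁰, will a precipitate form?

Total volume after mixing = 120 + 210 = 330 mL.
[Ag⁺] = (1.5×10⁻⁴)(120)/330 = 5.5×10⁻⁵ M
[Cl⁻] = (4.2×10⁻³)(210)/330 = 2.7×10⁻³ M
Q = [Ag⁺][Cl⁻] = 1.5×10⁻⁷
Q = 1.5×10⁻⁷ > Ksp = 4.1×10⁻¹⁰, so the solution is supersaturated and AgCl precipitates.

Yes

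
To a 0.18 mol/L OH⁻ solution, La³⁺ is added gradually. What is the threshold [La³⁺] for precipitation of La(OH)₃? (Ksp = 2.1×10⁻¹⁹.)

3.6×10⁻¹⁷ M

A salt starts to precipitate once the ion product Q reaches its Ksp.
La(OH)₃(s) ⇌ La³⁺(aq) + 3 OH⁻(aq)
Ksp = [La³⁺][OH⁻]^3 = [La³⁺](0.18)^3
[La³⁺] = 2.1×10⁻¹⁹ / (0.18)^3 = 3.6×10⁻¹⁷
[La³⁺] = 3.6×10⁻¹⁷ mol/L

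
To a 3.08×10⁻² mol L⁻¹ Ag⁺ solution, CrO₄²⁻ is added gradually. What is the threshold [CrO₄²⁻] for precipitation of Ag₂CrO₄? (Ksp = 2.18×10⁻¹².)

2.30×10⁻⁹ M

The threshold for precipitation is Q = Ksp.
Ag₂CrO₄(s) ⇌ 2 Ag⁺(aq) + CrO₄²⁻(aq)
Ksp = [Ag⁺]^2[CrO₄²⁻] = [CrO₄²⁻](3.08×10⁻²)^2
[CrO₄²⁻] = 2.18×10⁻¹² / (3.08×10⁻²)^2 = 2.30×10⁻⁹
[CrO₄²⁻] = 2.30×10⁻⁹ mol L⁻¹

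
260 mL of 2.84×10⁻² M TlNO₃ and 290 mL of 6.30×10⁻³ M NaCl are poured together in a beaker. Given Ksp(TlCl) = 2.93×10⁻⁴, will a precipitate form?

No

After mixing, V = 260 mL + 290 mL = 550 mL.
[Tl⁺] = (2.84×10⁻²)(260)/550 = 1.34×10⁻² M
[Cl⁻] = (6.30×10⁻³)(290)/550 = 3.32×10⁻³ M
Q = [Tl⁺][Cl⁻] = 4.46×10⁻⁵
Since Q (4.46×10⁻⁵) is less than Ksp (2.93×10⁻⁴), no TlCl precipitates.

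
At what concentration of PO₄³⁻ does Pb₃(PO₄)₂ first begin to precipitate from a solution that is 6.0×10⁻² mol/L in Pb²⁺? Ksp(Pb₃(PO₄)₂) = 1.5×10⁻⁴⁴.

8.3×10⁻²¹ M

Each salt precipitates once Q = Ksp for that salt.
Pb₃(PO₄)₂(s) ⇌ 3 Pb²⁺(aq) + 2 PO₄³⁻(aq)
Ksp = [Pb²⁺]^3[PO₄³⁻]^2 = [PO₄³⁻]^2(6.0×10⁻²)^3
[PO₄³⁻]^2 = 1.5×10⁻⁴⁴ / (6.0×10⁻²)^3 = 6.9×10⁻⁴¹
[PO₄³⁻] = 8.3×10⁻²¹ mol/L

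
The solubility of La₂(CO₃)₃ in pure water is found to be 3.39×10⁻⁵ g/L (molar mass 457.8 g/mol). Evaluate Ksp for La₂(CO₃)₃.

s = (3.39×10⁻⁵ g L⁻¹)/(457.8 g mol⁻¹) = 7.4050×10⁻⁸ M
La₂(CO₃)₃(s) ⇌ 2 La³⁺(aq) + 3 CO₃²⁻(aq)
With molar solubility s: [La³⁺] = 2s, [CO₃²⁻] = 3s.
Ksp = [La³⁺]^2[CO₃²⁻]^3 = (2s)^2 · (3s)^3 = 108s^5
Ksp = 108 × (7.4050×10⁻⁸)^5 = 2.40×10⁻³⁴

Ksp = 2.40×10⁻³⁴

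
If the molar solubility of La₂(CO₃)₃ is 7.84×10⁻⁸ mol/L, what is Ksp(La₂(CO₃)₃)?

Ksp = 3.20×10⁻³⁴

La₂(CO₃)₃(s) ⇌ 2 La³⁺(aq) + 3 CO₃²⁻(aq)
With molar solubility s: [La³⁺] = 2s, [CO₃²⁻] = 3s.
Ksp = [La³⁺]^2[CO₃²⁻]^3 = (2s)^2 · (3s)^3 = 108s^5
Ksp = 108 × (7.84×10⁻⁸)^5 = 3.20×10⁻³⁴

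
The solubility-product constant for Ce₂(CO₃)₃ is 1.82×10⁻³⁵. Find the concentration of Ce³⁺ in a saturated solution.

8.84×10⁻⁸ M

Ce₂(CO₃)₃(s) ⇌ 2 Ce³⁺(aq) + 3 CO₃²⁻(aq)
With molar solubility s: [Ce³⁺] = 2s, [CO₃²⁻] = 3s.
Ksp = [Ce³⁺]^2[CO₃²⁻]^3 = (2s)^2 · (3s)^3 = 108s^5 = 1.82×10⁻³⁵
s = 4.42×10⁻⁸ mol L⁻¹
[Ce³⁺] = 2s = 8.84×10⁻⁸ mol L⁻¹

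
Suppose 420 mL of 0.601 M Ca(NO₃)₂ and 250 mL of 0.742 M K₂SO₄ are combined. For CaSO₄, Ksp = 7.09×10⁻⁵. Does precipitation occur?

Yes

After mixing, V = 420 mL + 250 mL = 670 mL.
[Ca²⁺] = (0.601)(420)/670 = 0.377 M
[SO₄²⁻] = (0.742)(250)/670 = 0.277 M
Q = [Ca²⁺][SO₄²⁻] = 0.104
Because Q > Ksp (0.104 vs 7.09×10⁻⁵), a precipitate of CaSO₄ forms.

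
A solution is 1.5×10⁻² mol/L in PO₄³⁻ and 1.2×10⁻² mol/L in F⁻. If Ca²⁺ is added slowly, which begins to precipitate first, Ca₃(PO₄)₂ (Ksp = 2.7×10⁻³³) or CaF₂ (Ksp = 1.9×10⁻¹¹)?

Ca₃(PO₄)₂

The threshold for precipitation is Q = Ksp.
For Ca₃(PO₄)₂: [Ca²⁺] = (Ksp/[PO₄³⁻]^2)^(1/3) = 2.3×10⁻¹⁰ mol/L
For CaF₂: [Ca²⁺] = (Ksp/[F⁻]^2) = 1.3×10⁻⁷ mol/L
Since Ca₃(PO₄)₂ needs less Ca²⁺ to reach saturation, it precipitates first.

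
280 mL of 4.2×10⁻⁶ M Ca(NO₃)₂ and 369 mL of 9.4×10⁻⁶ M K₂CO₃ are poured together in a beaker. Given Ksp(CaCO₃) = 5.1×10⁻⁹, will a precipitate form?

No

The combined volume is 649 mL.
[Ca²⁺] = (4.2×10⁻⁶)(280)/649 = 1.8×10⁻⁶ M
[CO₃²⁻] = (9.4×10⁻⁶)(369)/649 = 5.3×10⁻⁶ M
Q = [Ca²⁺][CO₃²⁻] = 9.7×10⁻¹²
Q = 9.7×10⁻¹² < Ksp = 5.1×10⁻⁹, so the solution is unsaturated and no precipitate forms.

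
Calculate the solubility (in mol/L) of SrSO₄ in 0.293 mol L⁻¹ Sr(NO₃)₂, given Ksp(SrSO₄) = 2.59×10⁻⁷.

8.84×10⁻⁷ M

SrSO₄(s) ⇌ Sr²⁺(aq) + SO₄²⁻(aq)
Sr²⁺ is already present at 0.293 mol L⁻¹. If s mol/L of SrSO₄ dissolves, [SO₄²⁻] = s while [Sr²⁺] ≈ 0.293 mol L⁻¹.
Ksp = [Sr²⁺][SO₄²⁻] = (0.293)s
s = 2.59×10⁻⁷ / (0.293) = 8.84×10⁻⁷
s = 8.84×10⁻⁷ mol L⁻¹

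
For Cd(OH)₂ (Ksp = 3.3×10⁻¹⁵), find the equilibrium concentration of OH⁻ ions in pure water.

1.9×10⁻⁵ M

Cd(OH)₂(s) ⇌ Cd²⁺(aq) + 2 OH⁻(aq)
If s mol/L of Cd(OH)₂ dissolves, [Cd²⁺] = s and [OH⁻] = 2s.
Ksp = [Cd²⁺][OH⁻]^2 = s · (2s)^2 = 4s^3 = 3.3×10⁻¹⁵
s = 9.4×10⁻⁶ mol/L
[OH⁻] = 2s = 1.9×10⁻⁵ mol/L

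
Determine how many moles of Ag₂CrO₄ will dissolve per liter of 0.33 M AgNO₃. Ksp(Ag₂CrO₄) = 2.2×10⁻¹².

2.0×10⁻¹¹ M

Ag₂CrO₄(s) ⇌ 2 Ag⁺(aq) + CrO₄²⁻(aq)
Let s be the solubility of Ag₂CrO₄ here. The common ion gives [Ag⁺] ≈ 0.33 M, and [CrO₄²⁻] = s.
Ksp = [Ag⁺]^2[CrO₄²⁻] = (0.33)^2s
s = 2.2×10⁻¹² / (0.33)^2 = 2.0×10⁻¹¹
s = 2.0×10⁻¹¹ M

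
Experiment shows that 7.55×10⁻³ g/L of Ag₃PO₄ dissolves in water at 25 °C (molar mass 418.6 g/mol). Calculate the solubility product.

Ksp = 2.86×10⁻¹⁸

Molar solubility s = (7.55×10⁻³ g/L) / (418.6 g/mol) = 1.8036×10⁻⁵ mol/L
Ag₃PO₄(s) ⇌ 3 Ag⁺(aq) + PO₄³⁻(aq)
With molar solubility s: [Ag⁺] = 3s, [PO₄³⁻] = s.
Ksp = [Ag⁺]^3[PO₄³⁻] = (3s)^3 · s = 27s^4
Ksp = 27 × (1.8036×10⁻⁵)^4 = 2.86×10⁻¹⁸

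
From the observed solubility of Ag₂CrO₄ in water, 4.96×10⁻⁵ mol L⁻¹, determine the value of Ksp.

Ksp = 4.88×10⁻¹³

Ag₂CrO₄(s) ⇌ 2 Ag⁺(aq) + CrO₄²⁻(aq)
Call the molar solubility s, so that [Ag⁺] = 2s and [CrO₄²⁻] = s.
Ksp = [Ag⁺]^2[CrO₄²⁻] = (2s)^2 · s = 4s^3
Ksp = 4 × (4.96×10⁻⁵)^3 = 4.88×10⁻¹³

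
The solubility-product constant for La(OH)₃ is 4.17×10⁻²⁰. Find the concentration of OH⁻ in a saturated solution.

1.88×10⁻⁵ M

La(OH)₃(s) ⇌ La³⁺(aq) + 3 OH⁻(aq)
If s mol/L of La(OH)₃ dissolves, [La³⁺] = s and [OH⁻] = 3s.
Ksp = [La³⁺][OH⁻]^3 = s · (3s)^3 = 27s^4 = 4.17×10⁻²⁰
s = 6.27×10⁻⁶ mol L⁻¹
[OH⁻] = 3s = 1.88×10⁻⁵ mol L⁻¹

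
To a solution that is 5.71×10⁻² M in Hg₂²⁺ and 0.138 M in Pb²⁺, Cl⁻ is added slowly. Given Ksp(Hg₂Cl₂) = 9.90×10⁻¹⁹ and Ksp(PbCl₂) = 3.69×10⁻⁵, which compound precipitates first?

Hg₂Cl₂

A salt starts to precipitate once the ion product Q reaches its Ksp.
For Hg₂Cl₂: [Cl⁻] = (Ksp/[Hg₂²⁺])^(1/2) = 4.16×10⁻⁹ M
For PbCl₂: [Cl⁻] = (Ksp/[Pb²⁺])^(1/2) = 1.64×10⁻² M
Since Hg₂Cl₂ needs less Cl⁻ to reach saturation, it precipitates first.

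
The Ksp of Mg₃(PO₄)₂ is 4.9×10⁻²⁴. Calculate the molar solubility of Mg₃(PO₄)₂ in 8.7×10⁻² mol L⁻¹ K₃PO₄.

2.9×10⁻⁸ M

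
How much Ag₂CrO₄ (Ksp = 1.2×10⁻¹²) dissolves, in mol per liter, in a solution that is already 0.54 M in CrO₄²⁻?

Ag₂CrO₄(s) ⇌ 2 Ag⁺(aq) + CrO₄²⁻(aq)
CrO₄²⁻ is already present at 0.54 M. If s mol/L of Ag₂CrO₄ dissolves, [Ag⁺] = 2s while [CrO₄²⁻] ≈ 0.54 M.
Ksp = [Ag⁺]^2[CrO₄²⁻] = (2s)^2(0.54)
(2s)^2 = 1.2×10⁻¹² / (0.54) = 2.2×10⁻¹²
s = 7.5×10⁻⁷ M

7.5×10⁻⁷ M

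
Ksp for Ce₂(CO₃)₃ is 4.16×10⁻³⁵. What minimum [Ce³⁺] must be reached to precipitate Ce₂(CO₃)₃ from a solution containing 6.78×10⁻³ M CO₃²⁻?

A salt starts to precipitate once the ion product Q reaches its Ksp.
Ce₂(CO₃)₃(s) ⇌ 2 Ce³⁺(aq) + 3 CO₃²⁻(aq)
Ksp = [Ce³⁺]^2[CO₃²⁻]^3 = [Ce³⁺]^2(6.78×10⁻³)^3
[Ce³⁺]^2 = 4.16×10⁻³⁵ / (6.78×10⁻³)^3 = 1.33×10⁻²⁸
[Ce³⁺] = 1.16×10⁻¹⁴ M

1.16×10⁻¹⁴ M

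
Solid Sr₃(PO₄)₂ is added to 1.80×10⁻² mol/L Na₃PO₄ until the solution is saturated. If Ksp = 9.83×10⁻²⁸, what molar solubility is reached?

Sr₃(PO₄)₂(s) ⇌ 3 Sr²⁺(aq) + 2 PO₄³⁻(aq)
PO₄³⁻ is already present at 1.80×10⁻² mol/L. If s mol/L of Sr₃(PO₄)₂ dissolves, [Sr²⁺] = 3s while [PO₄³⁻] ≈ 1.80×10⁻² mol/L.
Ksp = [Sr²⁺]^3[PO₄³⁻]^2 = (3s)^3(1.80×10⁻²)^2
(3s)^3 = 9.83×10⁻²⁸ / (1.80×10⁻²)^2 = 3.03×10⁻²⁴
s = 4.83×10⁻⁹ mol/L

4.83×10⁻⁹ M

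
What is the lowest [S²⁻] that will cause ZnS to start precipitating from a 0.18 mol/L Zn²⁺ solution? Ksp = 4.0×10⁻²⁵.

2.2×10⁻²⁴ M

A salt starts to precipitate once the ion product Q reaches its Ksp.
ZnS(s) ⇌ Zn²⁺(aq) + S²⁻(aq)
Ksp = [Zn²⁺][S²⁻] = [S²⁻](0.18)
[S²⁻] = 4.0×10⁻²⁵ / (0.18) = 2.2×10⁻²⁴
[S²⁻] = 2.2×10⁻²⁴ mol/L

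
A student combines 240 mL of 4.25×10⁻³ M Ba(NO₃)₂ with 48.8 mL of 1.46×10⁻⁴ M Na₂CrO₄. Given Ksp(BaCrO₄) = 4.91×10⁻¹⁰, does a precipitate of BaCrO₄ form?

Yes

Total volume after mixing = 240 + 48.8 = 288.8 mL.
[Ba²⁺] = (4.25×10⁻³)(240)/288.8 = 3.53×10⁻³ M
[CrO₄²⁻] = (1.46×10⁻⁴)(48.8)/288.8 = 2.47×10⁻⁵ M
Q = [Ba²⁺][CrO₄²⁻] = 8.71×10⁻⁸
Since Q (8.71×10⁻⁸) exceeds Ksp (4.91×10⁻¹⁰), BaCrO₄ will precipitate.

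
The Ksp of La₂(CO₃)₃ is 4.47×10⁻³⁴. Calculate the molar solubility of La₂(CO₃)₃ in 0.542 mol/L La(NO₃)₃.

3.83×10⁻¹² M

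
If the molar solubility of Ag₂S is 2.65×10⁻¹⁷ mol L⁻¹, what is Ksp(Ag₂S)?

Ksp = 7.44×10⁻⁵⁰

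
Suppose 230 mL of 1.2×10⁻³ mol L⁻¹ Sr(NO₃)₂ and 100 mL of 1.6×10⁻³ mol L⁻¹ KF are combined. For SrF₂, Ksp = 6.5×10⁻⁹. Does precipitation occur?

No

Total volume after mixing = 230 + 100 = 330 mL.
[Sr²⁺] = (1.2×10⁻³)(230)/330 = 8.4×10⁻⁴ mol L⁻¹
[F⁻] = (1.6×10⁻³)(100)/330 = 4.8×10⁻⁴ mol L⁻¹
Q = [Sr²⁺][F⁻]^2 = 2.0×10⁻¹⁰
Since Q (2.0×10⁻¹⁰) is less than Ksp (6.5×10⁻⁹), no SrF₂ precipitates.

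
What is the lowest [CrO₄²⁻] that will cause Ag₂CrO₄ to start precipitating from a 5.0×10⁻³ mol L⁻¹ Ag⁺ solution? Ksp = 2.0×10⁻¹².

8.0×10⁻⁸ M

Each salt precipitates once Q = Ksp for that salt.
Ag₂CrO₄(s) ⇌ 2 Ag⁺(aq) + CrO₄²⁻(aq)
Ksp = [Ag⁺]^2[CrO₄²⁻] = [CrO₄²⁻](5.0×10⁻³)^2
[CrO₄²⁻] = 2.0×10⁻¹² / (5.0×10⁻³)^2 = 8.0×10⁻⁸
[CrO₄²⁻] = 8.0×10⁻⁸ mol L⁻¹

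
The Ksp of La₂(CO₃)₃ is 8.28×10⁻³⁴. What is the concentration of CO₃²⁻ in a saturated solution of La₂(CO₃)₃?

La₂(CO₃)₃(s) ⇌ 2 La³⁺(aq) + 3 CO₃²⁻(aq)
With molar solubility s: [La³⁺] = 2s, [CO₃²⁻] = 3s.
Ksp = [La³⁺]^2[CO₃²⁻]^3 = (2s)^2 · (3s)^3 = 108s^5 = 8.28×10⁻³⁴
s = 9.48×10⁻⁸ mol/L
[CO₃²⁻] = 3s = 2.84×10⁻⁷ mol/L

2.84×10⁻⁷ M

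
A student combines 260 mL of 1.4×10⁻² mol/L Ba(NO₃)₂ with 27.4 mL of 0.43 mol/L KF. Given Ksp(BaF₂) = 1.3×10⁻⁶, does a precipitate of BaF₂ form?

Yes

Total volume after mixing = 260 + 27.4 = 287.4 mL.
[Ba²⁺] = (1.4×10⁻²)(260)/287.4 = 1.3×10⁻² mol/L
[F⁻] = (0.43)(27.4)/287.4 = 4.1×10⁻² mol/L
Q = [Ba²⁺][F⁻]^2 = 2.1×10⁻⁵
Because Q > Ksp (2.1×10⁻⁵ vs 1.3×10⁻⁶), a precipitate of BaF₂ forms.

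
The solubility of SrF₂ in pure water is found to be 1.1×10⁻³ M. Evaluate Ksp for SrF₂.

SrF₂(s) ⇌ Sr²⁺(aq) + 2 F⁻(aq)
If s mol/L of SrF₂ dissolves, [Sr²⁺] = s and [F⁻] = 2s.
Ksp = [Sr²⁺][F⁻]^2 = s · (2s)^2 = 4s^3
Ksp = 4 × (1.1×10⁻³)^3 = 5.3×10⁻⁹

Ksp = 5.3×10⁻⁹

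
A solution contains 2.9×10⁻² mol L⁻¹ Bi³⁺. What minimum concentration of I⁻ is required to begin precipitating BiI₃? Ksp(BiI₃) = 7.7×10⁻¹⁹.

3.0×10⁻⁶ M

The threshold for precipitation is Q = Ksp.
BiI₃(s) ⇌ Bi³⁺(aq) + 3 I⁻(aq)
Ksp = [Bi³⁺][I⁻]^3 = [I⁻]^3(2.9×10⁻²)
[I⁻]^3 = 7.7×10⁻¹⁹ / (2.9×10⁻²) = 2.7×10⁻¹⁷
[I⁻] = 3.0×10⁻⁶ mol L⁻¹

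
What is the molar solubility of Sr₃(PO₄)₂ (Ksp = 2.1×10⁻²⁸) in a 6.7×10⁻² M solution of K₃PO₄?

1.2×10⁻⁹ M

Sr₃(PO₄)₂(s) ⇌ 3 Sr²⁺(aq) + 2 PO₄³⁻(aq)
With PO₄³⁻ already at 6.7×10⁻² M and s small, take [PO₄³⁻] ≈ 6.7×10⁻² M and [Sr²⁺] = 3s.
Ksp = [Sr²⁺]^3[PO₄³⁻]^2 = (3s)^3(6.7×10⁻²)^2
(3s)^3 = 2.1×10⁻²⁸ / (6.7×10⁻²)^2 = 4.7×10⁻²⁶
s = 1.2×10⁻⁹ M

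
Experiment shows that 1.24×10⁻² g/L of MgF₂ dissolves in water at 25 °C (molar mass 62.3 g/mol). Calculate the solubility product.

s = (1.24×10⁻² g L⁻¹)/(62.3 g mol⁻¹) = 1.9904×10⁻⁴ M
MgF₂(s) ⇌ Mg²⁺(aq) + 2 F⁻(aq)
Call the molar solubility s, so that [Mg²⁺] = s and [F⁻] = 2s.
Ksp = [Mg²⁺][F⁻]^2 = s · (2s)^2 = 4s^3
Ksp = 4 × (1.9904×10⁻⁴)^3 = 3.15×10⁻¹¹

Ksp = 3.15×10⁻¹¹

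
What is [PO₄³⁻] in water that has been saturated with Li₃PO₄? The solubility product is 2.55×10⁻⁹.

Li₃PO₄(s) ⇌ 3 Li⁺(aq) + PO₄³⁻(aq)
Let s be the molar solubility. Then [Li⁺] = 3s and [PO₄³⁻] = s.
Ksp = [Li⁺]^3[PO₄³⁻] = (3s)^3 · s = 27s^4 = 2.55×10⁻⁹
s = 3.12×10⁻³ mol/L
[PO₄³⁻] = s = 3.12×10⁻³ mol/L

3.12×10⁻³ M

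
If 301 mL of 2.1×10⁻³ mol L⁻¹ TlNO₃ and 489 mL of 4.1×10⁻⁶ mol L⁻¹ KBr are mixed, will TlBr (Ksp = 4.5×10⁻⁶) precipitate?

Total volume after mixing = 301 + 489 = 790 mL.
[Tl⁺] = (2.1×10⁻³)(301)/790 = 8.0×10⁻⁴ mol L⁻¹
[Br⁻] = (4.1×10⁻⁶)(489)/790 = 2.5×10⁻⁶ mol L⁻¹
Q = [Tl⁺][Br⁻] = 2.0×10⁻⁹
Q < Ksp (2.0×10⁻⁹ vs 4.5×10⁻⁶); the solution remains unsaturated and no precipitate forms.

No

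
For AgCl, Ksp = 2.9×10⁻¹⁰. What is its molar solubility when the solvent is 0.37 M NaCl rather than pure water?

7.8×10⁻¹⁰ M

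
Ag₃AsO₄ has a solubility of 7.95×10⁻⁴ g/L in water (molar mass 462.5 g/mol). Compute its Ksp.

Ksp = 2.36×10⁻²²

s = (7.95×10⁻⁴ g L⁻¹)/(462.5 g mol⁻¹) = 1.7189×10⁻⁶ M
Ag₃AsO₄(s) ⇌ 3 Ag⁺(aq) + AsO₄³⁻(aq)
For each mole of Ag₃AsO₄ that dissolves per liter, [Ag⁺] = 3s and [AsO₄³⁻] = s; let s denote this solubility.
Ksp = [Ag⁺]^3[AsO₄³⁻] = (3s)^3 · s = 27s^4
Ksp = 27 × (1.7189×10⁻⁶)^4 = 2.36×10⁻²²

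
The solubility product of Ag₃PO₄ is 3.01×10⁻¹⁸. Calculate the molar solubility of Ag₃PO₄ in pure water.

Ag₃PO₄(s) ⇌ 3 Ag⁺(aq) + PO₄³⁻(aq)
Let s be the molar solubility. Then [Ag⁺] = 3s and [PO₄³⁻] = s.
Ksp = [Ag⁺]^3[PO₄³⁻] = (3s)^3 · s = 27s^4
27s^4 = 3.01×10⁻¹⁸  ⇒  s^4 = 1.11×10⁻¹⁹
s = (1.11×10⁻¹⁹)^(1/4) = 1.83×10⁻⁵ mol/L

1.83×10⁻⁵ M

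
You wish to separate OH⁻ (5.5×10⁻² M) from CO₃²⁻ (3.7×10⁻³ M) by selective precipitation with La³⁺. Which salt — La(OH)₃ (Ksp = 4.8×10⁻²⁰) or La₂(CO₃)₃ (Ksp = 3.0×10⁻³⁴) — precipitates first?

La(OH)₃

Precipitation of each salt begins when its ion product equals Ksp.
For La(OH)₃: [La³⁺] = (Ksp/[OH⁻]^3) = 2.9×10⁻¹⁶ M
For La₂(CO₃)₃: [La³⁺] = (Ksp/[CO₃²⁻]^3)^(1/2) = 7.7×10⁻¹⁴ M
La(OH)₃ requires the lower [La³⁺], so it precipitates first.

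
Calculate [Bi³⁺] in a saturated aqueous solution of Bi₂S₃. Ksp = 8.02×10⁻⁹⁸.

2.99×10⁻²⁰ M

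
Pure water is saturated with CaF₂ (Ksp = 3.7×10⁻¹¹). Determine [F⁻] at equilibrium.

4.2×10⁻⁴ M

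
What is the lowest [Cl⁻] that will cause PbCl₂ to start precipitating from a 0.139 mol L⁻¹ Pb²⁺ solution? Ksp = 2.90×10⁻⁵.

The threshold for precipitation is Q = Ksp.
PbCl₂(s) ⇌ Pb²⁺(aq) + 2 Cl⁻(aq)
Ksp = [Pb²⁺][Cl⁻]^2 = [Cl⁻]^2(0.139)
[Cl⁻]^2 = 2.90×10⁻⁵ / (0.139) = 2.09×10⁻⁴
[Cl⁻] = 1.44×10⁻² mol L⁻¹

1.44×10⁻² M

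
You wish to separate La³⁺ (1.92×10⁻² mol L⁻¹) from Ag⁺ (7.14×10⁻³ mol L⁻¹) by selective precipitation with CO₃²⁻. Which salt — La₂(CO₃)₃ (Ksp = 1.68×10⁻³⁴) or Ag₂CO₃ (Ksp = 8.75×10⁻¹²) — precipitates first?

Precipitation begins when Q = Ksp.
For La₂(CO₃)₃: [CO₃²⁻] = (Ksp/[La³⁺]^2)^(1/3) = 7.70×10⁻¹¹ mol L⁻¹
For Ag₂CO₃: [CO₃²⁻] = (Ksp/[Ag⁺]^2) = 1.72×10⁻⁷ mol L⁻¹
La₂(CO₃)₃ requires the lower [CO₃²⁻], so it precipitates first.

La₂(CO₃)₃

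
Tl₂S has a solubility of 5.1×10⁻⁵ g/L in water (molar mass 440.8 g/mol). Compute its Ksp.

Ksp = 6.2×10⁻²¹

Convert to molarity: s = 5.1×10⁻⁵ / 440.8 = 1.157×10⁻⁷ mol/L
Tl₂S(s) ⇌ 2 Tl⁺(aq) + S²⁻(aq)
If s mol/L of Tl₂S dissolves, [Tl⁺] = 2s and [S²⁻] = s.
Ksp = [Tl⁺]^2[S²⁻] = (2s)^2 · s = 4s^3
Ksp = 4 × (1.157×10⁻⁷)^3 = 6.2×10⁻²¹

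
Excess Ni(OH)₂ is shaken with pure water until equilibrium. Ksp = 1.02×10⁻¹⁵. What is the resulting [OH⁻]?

1.27×10⁻⁵ M

Ni(OH)₂(s) ⇌ Ni²⁺(aq) + 2 OH⁻(aq)
For each mole of Ni(OH)₂ that dissolves per liter, [Ni²⁺] = s and [OH⁻] = 2s; let s denote this solubility.
Ksp = [Ni²⁺][OH⁻]^2 = s · (2s)^2 = 4s^3 = 1.02×10⁻¹⁵
s = 6.34×10⁻⁶ mol/L
[OH⁻] = 2s = 1.27×10⁻⁵ mol/L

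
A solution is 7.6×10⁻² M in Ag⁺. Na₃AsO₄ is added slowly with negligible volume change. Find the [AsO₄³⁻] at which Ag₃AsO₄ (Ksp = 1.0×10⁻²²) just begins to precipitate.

2.3×10⁻¹⁹ M

Each salt precipitates once Q = Ksp for that salt.
Ag₃AsO₄(s) ⇌ 3 Ag⁺(aq) + AsO₄³⁻(aq)
Ksp = [Ag⁺]^3[AsO₄³⁻] = [AsO₄³⁻](7.6×10⁻²)^3
[AsO₄³⁻] = 1.0×10⁻²² / (7.6×10⁻²)^3 = 2.3×10⁻¹⁹
[AsO₄³⁻] = 2.3×10⁻¹⁹ M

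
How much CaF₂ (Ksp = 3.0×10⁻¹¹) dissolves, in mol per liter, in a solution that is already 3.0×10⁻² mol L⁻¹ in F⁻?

3.3×10⁻⁸ M

CaF₂(s) ⇌ Ca²⁺(aq) + 2 F⁻(aq)
F⁻ is already present at 3.0×10⁻² mol L⁻¹. If s mol/L of CaF₂ dissolves, [Ca²⁺] = s while [F⁻] ≈ 3.0×10⁻² mol L⁻¹.
Ksp = [Ca²⁺][F⁻]^2 = s(3.0×10⁻²)^2
s = 3.0×10⁻¹¹ / (3.0×10⁻²)^2 = 3.3×10⁻⁸
s = 3.3×10⁻⁸ mol L⁻¹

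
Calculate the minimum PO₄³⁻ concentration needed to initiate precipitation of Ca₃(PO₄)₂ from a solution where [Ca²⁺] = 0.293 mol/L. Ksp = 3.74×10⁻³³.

3.86×10⁻¹⁶ M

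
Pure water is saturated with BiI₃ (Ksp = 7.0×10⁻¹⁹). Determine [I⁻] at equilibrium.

3.8×10⁻⁵ M

BiI₃(s) ⇌ Bi³⁺(aq) + 3 I⁻(aq)
With molar solubility s: [Bi³⁺] = s, [I⁻] = 3s.
Ksp = [Bi³⁺][I⁻]^3 = s · (3s)^3 = 27s^4 = 7.0×10⁻¹⁹
s = 1.3×10⁻⁵ M
[I⁻] = 3s = 3.8×10⁻⁵ M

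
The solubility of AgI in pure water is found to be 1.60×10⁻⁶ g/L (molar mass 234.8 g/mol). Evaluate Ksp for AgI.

Ksp = 4.64×10⁻¹⁷

s = (1.60×10⁻⁶ g L⁻¹)/(234.8 g mol⁻¹) = 6.8143×10⁻⁹ M
AgI(s) ⇌ Ag⁺(aq) + I⁻(aq)
If s mol/L of AgI dissolves, [Ag⁺] = s and [I⁻] = s.
Ksp = [Ag⁺][I⁻] = s · s = s^2
Ksp = (6.8143×10⁻⁹)^2 = 4.64×10⁻¹⁷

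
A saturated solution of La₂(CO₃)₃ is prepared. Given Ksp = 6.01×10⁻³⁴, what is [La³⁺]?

La₂(CO₃)₃(s) ⇌ 2 La³⁺(aq) + 3 CO₃²⁻(aq)
Call the molar solubility s, so that [La³⁺] = 2s and [CO₃²⁻] = 3s.
Ksp = [La³⁺]^2[CO₃²⁻]^3 = (2s)^2 · (3s)^3 = 108s^5 = 6.01×10⁻³⁴
s = 8.89×10⁻⁸ M
[La³⁺] = 2s = 1.78×10⁻⁷ M

1.78×10⁻⁷ M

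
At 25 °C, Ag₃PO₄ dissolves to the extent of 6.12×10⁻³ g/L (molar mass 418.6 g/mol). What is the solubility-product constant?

Ksp = 1.23×10⁻¹⁸

s = (6.12×10⁻³ g L⁻¹)/(418.6 g mol⁻¹) = 1.4620×10⁻⁵ M
Ag₃PO₄(s) ⇌ 3 Ag⁺(aq) + PO₄³⁻(aq)
If s mol/L of Ag₃PO₄ dissolves, [Ag⁺] = 3s and [PO₄³⁻] = s.
Ksp = [Ag⁺]^3[PO₄³⁻] = (3s)^3 · s = 27s^4
Ksp = 27 × (1.4620×10⁻⁵)^4 = 1.23×10⁻¹⁸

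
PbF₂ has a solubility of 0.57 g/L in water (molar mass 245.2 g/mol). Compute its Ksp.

Ksp = 5.0×10⁻⁸

s = (0.57 g L⁻¹)/(245.2 g mol⁻¹) = 2.325×10⁻³ M
PbF₂(s) ⇌ Pb²⁺(aq) + 2 F⁻(aq)
If s mol/L of PbF₂ dissolves, [Pb²⁺] = s and [F⁻] = 2s.
Ksp = [Pb²⁺][F⁻]^2 = s · (2s)^2 = 4s^3
Ksp = 4 × (2.325×10⁻³)^3 = 5.0×10⁻⁸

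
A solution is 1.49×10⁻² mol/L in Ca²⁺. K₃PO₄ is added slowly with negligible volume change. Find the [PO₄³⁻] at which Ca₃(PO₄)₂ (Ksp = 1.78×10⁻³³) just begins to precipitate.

2.32×10⁻¹⁴ M

The threshold for precipitation is Q = Ksp.
Ca₃(PO₄)₂(s) ⇌ 3 Ca²⁺(aq) + 2 PO₄³⁻(aq)
Ksp = [Ca²⁺]^3[PO₄³⁻]^2 = [PO₄³⁻]^2(1.49×10⁻²)^3
[PO₄³⁻]^2 = 1.78×10⁻³³ / (1.49×10⁻²)^3 = 5.38×10⁻²⁸
[PO₄³⁻] = 2.32×10⁻¹⁴ mol/L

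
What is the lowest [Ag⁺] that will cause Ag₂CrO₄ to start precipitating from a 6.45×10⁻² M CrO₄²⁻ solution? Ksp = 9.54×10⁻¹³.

3.85×10⁻⁶ M

Precipitation begins when Q = Ksp.
Ag₂CrO₄(s) ⇌ 2 Ag⁺(aq) + CrO₄²⁻(aq)
Ksp = [Ag⁺]^2[CrO₄²⁻] = [Ag⁺]^2(6.45×10⁻²)
[Ag⁺]^2 = 9.54×10⁻¹³ / (6.45×10⁻²) = 1.48×10⁻¹¹
[Ag⁺] = 3.85×10⁻⁶ M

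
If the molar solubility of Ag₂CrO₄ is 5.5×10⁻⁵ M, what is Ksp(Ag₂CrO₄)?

Ag₂CrO₄(s) ⇌ 2 Ag⁺(aq) + CrO₄²⁻(aq)
Let s be the molar solubility. Then [Ag⁺] = 2s and [CrO₄²⁻] = s.
Ksp = [Ag⁺]^2[CrO₄²⁻] = (2s)^2 · s = 4s^3
Ksp = 4 × (5.5×10⁻⁵)^3 = 6.7×10⁻¹³

Ksp = 6.7×10⁻¹³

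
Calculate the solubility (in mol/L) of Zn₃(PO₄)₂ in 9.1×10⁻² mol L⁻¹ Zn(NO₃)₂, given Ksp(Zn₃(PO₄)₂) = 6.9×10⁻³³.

Zn₃(PO₄)₂(s) ⇌ 3 Zn²⁺(aq) + 2 PO₄³⁻(aq)
With Zn²⁺ already at 9.1×10⁻² mol L⁻¹ and s small, take [Zn²⁺] ≈ 9.1×10⁻² mol L⁻¹ and [PO₄³⁻] = 2s.
Ksp = [Zn²⁺]^3[PO₄³⁻]^2 = (9.1×10⁻²)^3(2s)^2
(2s)^2 = 6.9×10⁻³³ / (9.1×10⁻²)^3 = 9.2×10⁻³⁰
s = 1.5×10⁻¹⁵ mol L⁻¹

1.5×10⁻¹⁵ M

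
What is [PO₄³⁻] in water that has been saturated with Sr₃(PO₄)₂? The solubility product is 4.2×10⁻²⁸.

2.6×10⁻⁶ M

Sr₃(PO₄)₂(s) ⇌ 3 Sr²⁺(aq) + 2 PO₄³⁻(aq)
For each mole of Sr₃(PO₄)₂ that dissolves per liter, [Sr²⁺] = 3s and [PO₄³⁻] = 2s; let s denote this solubility.
Ksp = [Sr²⁺]^3[PO₄³⁻]^2 = (3s)^3 · (2s)^2 = 108s^5 = 4.2×10⁻²⁸
s = 1.3×10⁻⁶ mol L⁻¹
[PO₄³⁻] = 2s = 2.6×10⁻⁶ mol L⁻¹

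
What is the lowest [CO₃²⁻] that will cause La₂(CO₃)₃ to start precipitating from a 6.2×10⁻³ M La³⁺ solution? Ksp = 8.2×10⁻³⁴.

2.8×10⁻¹⁰ M

Each salt precipitates once Q = Ksp for that salt.
La₂(CO₃)₃(s) ⇌ 2 La³⁺(aq) + 3 CO₃²⁻(aq)
Ksp = [La³⁺]^2[CO₃²⁻]^3 = [CO₃²⁻]^3(6.2×10⁻³)^2
[CO₃²⁻]^3 = 8.2×10⁻³⁴ / (6.2×10⁻³)^2 = 2.1×10⁻²⁹
[CO₃²⁻] = 2.8×10⁻¹⁰ M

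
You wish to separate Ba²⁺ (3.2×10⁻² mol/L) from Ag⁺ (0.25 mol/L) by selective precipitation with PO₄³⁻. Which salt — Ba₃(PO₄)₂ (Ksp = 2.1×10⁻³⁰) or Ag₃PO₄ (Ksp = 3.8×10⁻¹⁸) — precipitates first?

The threshold for precipitation is Q = Ksp.
For Ba₃(PO₄)₂: [PO₄³⁻] = (Ksp/[Ba²⁺]^3)^(1/2) = 2.5×10⁻¹³ mol/L
For Ag₃PO₄: [PO₄³⁻] = (Ksp/[Ag⁺]^3) = 2.4×10⁻¹⁶ mol/L
Ag₃PO₄ requires the lower [PO₄³⁻], so it precipitates first.

Ag₃PO₄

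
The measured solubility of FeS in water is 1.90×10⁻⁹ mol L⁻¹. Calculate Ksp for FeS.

Ksp = 3.61×10⁻¹⁸

FeS(s) ⇌ Fe²⁺(aq) + S²⁻(aq)
Call the molar solubility s, so that [Fe²⁺] = s and [S²⁻] = s.
Ksp = [Fe²⁺][S²⁻] = s · s = s^2
Ksp = (1.90×10⁻⁹)^2 = 3.61×10⁻¹⁸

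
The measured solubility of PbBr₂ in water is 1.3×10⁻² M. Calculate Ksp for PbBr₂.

Ksp = 8.8×10⁻⁶

PbBr₂(s) ⇌ Pb²⁺(aq) + 2 Br⁻(aq)
With molar solubility s: [Pb²⁺] = s, [Br⁻] = 2s.
Ksp = [Pb²⁺][Br⁻]^2 = s · (2s)^2 = 4s^3
Ksp = 4 × (1.3×10⁻²)^3 = 8.8×10⁻⁶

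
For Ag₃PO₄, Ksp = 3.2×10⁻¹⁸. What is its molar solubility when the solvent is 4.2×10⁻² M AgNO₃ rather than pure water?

4.3×10⁻¹⁴ M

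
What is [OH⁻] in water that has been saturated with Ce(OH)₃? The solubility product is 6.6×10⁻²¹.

Ce(OH)₃(s) ⇌ Ce³⁺(aq) + 3 OH⁻(aq)
Let s be the molar solubility. Then [Ce³⁺] = s and [OH⁻] = 3s.
Ksp = [Ce³⁺][OH⁻]^3 = s · (3s)^3 = 27s^4 = 6.6×10⁻²¹
s = 4.0×10⁻⁶ M
[OH⁻] = 3s = 1.2×10⁻⁵ M

1.2×10⁻⁵ M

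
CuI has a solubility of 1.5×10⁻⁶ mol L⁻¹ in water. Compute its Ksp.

Ksp = 2.3×10⁻¹²

CuI(s) ⇌ Cu⁺(aq) + I⁻(aq)
For each mole of CuI that dissolves per liter, [Cu⁺] = s and [I⁻] = s; let s denote this solubility.
Ksp = [Cu⁺][I⁻] = s · s = s^2
Ksp = (1.5×10⁻⁶)^2 = 2.3×10⁻¹²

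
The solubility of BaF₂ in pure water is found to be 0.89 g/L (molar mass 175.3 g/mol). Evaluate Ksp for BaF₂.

Molar solubility s = (0.89 g/L) / (175.3 g/mol) = 5.077×10⁻³ mol/L
BaF₂(s) ⇌ Ba²⁺(aq) + 2 F⁻(aq)
For each mole of BaF₂ that dissolves per liter, [Ba²⁺] = s and [F⁻] = 2s; let s denote this solubility.
Ksp = [Ba²⁺][F⁻]^2 = s · (2s)^2 = 4s^3
Ksp = 4 × (5.077×10⁻³)^3 = 5.2×10⁻⁷

Ksp = 5.2×10⁻⁷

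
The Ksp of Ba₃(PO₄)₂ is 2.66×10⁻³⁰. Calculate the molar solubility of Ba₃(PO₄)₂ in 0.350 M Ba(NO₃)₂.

Ba₃(PO₄)₂(s) ⇌ 3 Ba²⁺(aq) + 2 PO₄³⁻(aq)
Let s be the solubility of Ba₃(PO₄)₂ here. The common ion gives [Ba²⁺] ≈ 0.350 M, and [PO₄³⁻] = 2s.
Ksp = [Ba²⁺]^3[PO₄³⁻]^2 = (0.350)^3(2s)^2
(2s)^2 = 2.66×10⁻³⁰ / (0.350)^3 = 6.20×10⁻²⁹
s = 3.94×10⁻¹⁵ M

3.94×10⁻¹⁵ M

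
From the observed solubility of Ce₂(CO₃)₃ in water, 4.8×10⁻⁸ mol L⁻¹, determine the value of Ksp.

Ce₂(CO₃)₃(s) ⇌ 2 Ce³⁺(aq) + 3 CO₃²⁻(aq)
Call the molar solubility s, so that [Ce³⁺] = 2s and [CO₃²⁻] = 3s.
Ksp = [Ce³⁺]^2[CO₃²⁻]^3 = (2s)^2 · (3s)^3 = 108s^5
Ksp = 108 × (4.8×10⁻⁸)^5 = 2.8×10⁻³⁵

Ksp = 2.8×10⁻³⁵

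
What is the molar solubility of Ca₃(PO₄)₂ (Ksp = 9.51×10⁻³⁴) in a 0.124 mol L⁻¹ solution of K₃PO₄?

Ca₃(PO₄)₂(s) ⇌ 3 Ca²⁺(aq) + 2 PO₄³⁻(aq)
With PO₄³⁻ already at 0.124 mol L⁻¹ and s small, take [PO₄³⁻] ≈ 0.124 mol L⁻¹ and [Ca²⁺] = 3s.
Ksp = [Ca²⁺]^3[PO₄³⁻]^2 = (3s)^3(0.124)^2
(3s)^3 = 9.51×10⁻³⁴ / (0.124)^2 = 6.18×10⁻³²
s = 1.32×10⁻¹¹ mol L⁻¹

1.32×10⁻¹¹ M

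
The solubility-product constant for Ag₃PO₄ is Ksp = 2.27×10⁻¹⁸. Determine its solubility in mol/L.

1.70×10⁻⁵ M

Ag₃PO₄(s) ⇌ 3 Ag⁺(aq) + PO₄³⁻(aq)
For each mole of Ag₃PO₄ that dissolves per liter, [Ag⁺] = 3s and [PO₄³⁻] = s; let s denote this solubility.
Ksp = [Ag⁺]^3[PO₄³⁻] = (3s)^3 · s = 27s^4
27s^4 = 2.27×10⁻¹⁸  ⇒  s^4 = 8.41×10⁻²⁰
s = 1.70×10⁻⁵ mol L⁻¹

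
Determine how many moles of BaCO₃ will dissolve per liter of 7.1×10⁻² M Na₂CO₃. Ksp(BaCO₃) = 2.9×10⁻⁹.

4.1×10⁻⁸ M

BaCO₃(s) ⇌ Ba²⁺(aq) + CO₃²⁻(aq)
With CO₃²⁻ already at 7.1×10⁻² M and s small, take [CO₃²⁻] ≈ 7.1×10⁻² M and [Ba²⁺] = s.
Ksp = [Ba²⁺][CO₃²⁻] = s(7.1×10⁻²)
s = 2.9×10⁻⁹ / (7.1×10⁻²) = 4.1×10⁻⁸
s = 4.1×10⁻⁸ M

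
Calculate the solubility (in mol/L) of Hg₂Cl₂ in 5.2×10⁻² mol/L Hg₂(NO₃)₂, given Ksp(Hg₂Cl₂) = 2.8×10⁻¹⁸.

Hg₂Cl₂(s) ⇌ Hg₂²⁺(aq) + 2 Cl⁻(aq)
The solution already contains Hg₂²⁺ at 5.2×10⁻² mol/L. Let s be the molar solubility of Hg₂Cl₂.
[Hg₂²⁺] ≈ 5.2×10⁻² mol/L (common ion dominates); [Cl⁻] = 2s.
Ksp = [Hg₂²⁺][Cl⁻]^2 = (5.2×10⁻²)(2s)^2
(2s)^2 = 2.8×10⁻¹⁸ / (5.2×10⁻²) = 5.4×10⁻¹⁷
s = 3.7×10⁻⁹ mol/L

3.7×10⁻⁹ M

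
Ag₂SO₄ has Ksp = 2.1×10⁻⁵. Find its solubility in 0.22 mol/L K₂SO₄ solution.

Ag₂SO₄(s) ⇌ 2 Ag⁺(aq) + SO₄²⁻(aq)
SO₄²⁻ is already present at 0.22 mol/L. If s mol/L of Ag₂SO₄ dissolves, [Ag⁺] = 2s while [SO₄²⁻] ≈ 0.22 mol/L.
Ksp = [Ag⁺]^2[SO₄²⁻] = (2s)^2(0.22)
(2s)^2 = 2.1×10⁻⁵ / (0.22) = 9.5×10⁻⁵
s = 4.9×10⁻³ mol/L

4.9×10⁻³ M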